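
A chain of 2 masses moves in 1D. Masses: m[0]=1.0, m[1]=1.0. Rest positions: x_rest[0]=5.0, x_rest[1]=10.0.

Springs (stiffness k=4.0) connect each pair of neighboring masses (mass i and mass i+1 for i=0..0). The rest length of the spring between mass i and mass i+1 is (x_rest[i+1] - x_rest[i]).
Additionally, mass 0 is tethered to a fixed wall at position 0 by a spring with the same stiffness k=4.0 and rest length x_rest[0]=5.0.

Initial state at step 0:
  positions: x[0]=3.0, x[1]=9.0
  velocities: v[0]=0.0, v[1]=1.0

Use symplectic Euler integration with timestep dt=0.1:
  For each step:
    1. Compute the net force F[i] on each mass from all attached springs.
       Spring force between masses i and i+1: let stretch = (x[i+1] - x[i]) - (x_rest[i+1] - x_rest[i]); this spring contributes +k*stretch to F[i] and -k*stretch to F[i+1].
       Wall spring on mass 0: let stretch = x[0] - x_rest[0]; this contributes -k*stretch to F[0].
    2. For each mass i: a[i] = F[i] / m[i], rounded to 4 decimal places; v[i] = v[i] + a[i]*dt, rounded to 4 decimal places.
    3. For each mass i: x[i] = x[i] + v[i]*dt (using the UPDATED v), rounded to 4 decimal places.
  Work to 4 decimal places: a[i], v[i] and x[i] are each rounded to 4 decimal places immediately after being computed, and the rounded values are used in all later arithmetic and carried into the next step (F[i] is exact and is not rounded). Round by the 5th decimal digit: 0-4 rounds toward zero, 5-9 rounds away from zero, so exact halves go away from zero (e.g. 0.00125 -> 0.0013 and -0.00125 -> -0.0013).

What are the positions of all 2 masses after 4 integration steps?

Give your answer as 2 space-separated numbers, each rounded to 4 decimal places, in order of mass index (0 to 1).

Answer: 4.0771 9.0530

Derivation:
Step 0: x=[3.0000 9.0000] v=[0.0000 1.0000]
Step 1: x=[3.1200 9.0600] v=[1.2000 0.6000]
Step 2: x=[3.3528 9.0824] v=[2.3280 0.2240]
Step 3: x=[3.6807 9.0756] v=[3.2787 -0.0678]
Step 4: x=[4.0771 9.0530] v=[3.9644 -0.2258]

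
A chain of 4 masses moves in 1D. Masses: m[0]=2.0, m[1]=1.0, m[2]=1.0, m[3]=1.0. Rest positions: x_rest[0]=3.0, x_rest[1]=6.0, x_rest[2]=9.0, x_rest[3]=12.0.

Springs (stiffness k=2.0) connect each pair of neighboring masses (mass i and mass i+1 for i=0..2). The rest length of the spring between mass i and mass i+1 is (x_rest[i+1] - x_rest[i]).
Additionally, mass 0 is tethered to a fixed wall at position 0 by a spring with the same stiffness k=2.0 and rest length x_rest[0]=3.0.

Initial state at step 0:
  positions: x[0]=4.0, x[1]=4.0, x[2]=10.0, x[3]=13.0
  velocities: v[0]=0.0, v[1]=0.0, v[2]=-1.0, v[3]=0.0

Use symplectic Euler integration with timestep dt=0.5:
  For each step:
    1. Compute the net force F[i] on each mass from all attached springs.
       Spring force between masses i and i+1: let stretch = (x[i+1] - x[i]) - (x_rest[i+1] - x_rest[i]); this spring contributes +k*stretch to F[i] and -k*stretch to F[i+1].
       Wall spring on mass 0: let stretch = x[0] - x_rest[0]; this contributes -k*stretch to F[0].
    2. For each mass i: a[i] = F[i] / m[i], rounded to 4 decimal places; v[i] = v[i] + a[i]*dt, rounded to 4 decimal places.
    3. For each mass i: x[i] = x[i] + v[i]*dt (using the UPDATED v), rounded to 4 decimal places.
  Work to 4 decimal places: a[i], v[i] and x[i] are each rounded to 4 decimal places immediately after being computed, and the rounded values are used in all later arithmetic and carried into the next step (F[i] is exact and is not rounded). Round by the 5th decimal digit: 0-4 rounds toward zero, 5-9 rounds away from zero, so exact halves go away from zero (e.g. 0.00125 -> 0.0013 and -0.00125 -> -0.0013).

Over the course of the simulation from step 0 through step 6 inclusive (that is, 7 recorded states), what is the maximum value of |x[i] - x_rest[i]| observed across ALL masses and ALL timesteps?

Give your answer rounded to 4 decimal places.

Step 0: x=[4.0000 4.0000 10.0000 13.0000] v=[0.0000 0.0000 -1.0000 0.0000]
Step 1: x=[3.0000 7.0000 8.0000 13.0000] v=[-2.0000 6.0000 -4.0000 0.0000]
Step 2: x=[2.2500 8.5000 8.0000 12.0000] v=[-1.5000 3.0000 0.0000 -2.0000]
Step 3: x=[2.5000 6.6250 10.2500 10.5000] v=[0.5000 -3.7500 4.5000 -3.0000]
Step 4: x=[3.1563 4.5000 10.8125 10.3750] v=[1.3125 -4.2500 1.1250 -0.2500]
Step 5: x=[3.3594 4.8594 8.0000 11.9688] v=[0.4062 0.7188 -5.6250 3.1875]
Step 6: x=[3.0977 6.0391 5.6016 13.0782] v=[-0.5235 2.3594 -4.7968 2.2187]
Max displacement = 3.3984

Answer: 3.3984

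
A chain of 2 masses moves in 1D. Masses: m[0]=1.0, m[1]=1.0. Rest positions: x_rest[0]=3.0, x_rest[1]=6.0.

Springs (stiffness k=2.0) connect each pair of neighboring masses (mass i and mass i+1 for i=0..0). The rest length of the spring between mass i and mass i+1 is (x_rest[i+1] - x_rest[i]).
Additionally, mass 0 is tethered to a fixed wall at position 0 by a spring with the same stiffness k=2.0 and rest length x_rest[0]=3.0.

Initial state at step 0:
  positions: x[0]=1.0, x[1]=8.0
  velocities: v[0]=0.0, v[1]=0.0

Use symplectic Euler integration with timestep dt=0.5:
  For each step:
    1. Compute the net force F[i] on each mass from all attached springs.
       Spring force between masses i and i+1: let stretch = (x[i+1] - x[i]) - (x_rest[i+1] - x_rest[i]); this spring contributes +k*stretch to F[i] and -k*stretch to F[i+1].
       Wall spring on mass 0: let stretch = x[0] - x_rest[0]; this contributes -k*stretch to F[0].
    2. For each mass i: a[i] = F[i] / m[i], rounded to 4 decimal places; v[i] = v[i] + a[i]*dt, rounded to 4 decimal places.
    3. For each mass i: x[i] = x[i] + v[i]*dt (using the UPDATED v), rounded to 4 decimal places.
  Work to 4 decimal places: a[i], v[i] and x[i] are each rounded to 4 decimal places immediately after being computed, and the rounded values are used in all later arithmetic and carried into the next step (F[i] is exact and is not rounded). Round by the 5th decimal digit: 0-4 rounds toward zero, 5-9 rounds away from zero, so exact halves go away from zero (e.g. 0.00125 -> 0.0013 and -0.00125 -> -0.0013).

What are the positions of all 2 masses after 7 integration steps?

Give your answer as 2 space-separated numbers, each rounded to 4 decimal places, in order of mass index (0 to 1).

Step 0: x=[1.0000 8.0000] v=[0.0000 0.0000]
Step 1: x=[4.0000 6.0000] v=[6.0000 -4.0000]
Step 2: x=[6.0000 4.5000] v=[4.0000 -3.0000]
Step 3: x=[4.2500 5.2500] v=[-3.5000 1.5000]
Step 4: x=[0.8750 7.0000] v=[-6.7500 3.5000]
Step 5: x=[0.1250 7.1875] v=[-1.5000 0.3750]
Step 6: x=[2.8438 5.3438] v=[5.4375 -3.6875]
Step 7: x=[5.3907 3.7501] v=[5.0937 -3.1875]

Answer: 5.3907 3.7501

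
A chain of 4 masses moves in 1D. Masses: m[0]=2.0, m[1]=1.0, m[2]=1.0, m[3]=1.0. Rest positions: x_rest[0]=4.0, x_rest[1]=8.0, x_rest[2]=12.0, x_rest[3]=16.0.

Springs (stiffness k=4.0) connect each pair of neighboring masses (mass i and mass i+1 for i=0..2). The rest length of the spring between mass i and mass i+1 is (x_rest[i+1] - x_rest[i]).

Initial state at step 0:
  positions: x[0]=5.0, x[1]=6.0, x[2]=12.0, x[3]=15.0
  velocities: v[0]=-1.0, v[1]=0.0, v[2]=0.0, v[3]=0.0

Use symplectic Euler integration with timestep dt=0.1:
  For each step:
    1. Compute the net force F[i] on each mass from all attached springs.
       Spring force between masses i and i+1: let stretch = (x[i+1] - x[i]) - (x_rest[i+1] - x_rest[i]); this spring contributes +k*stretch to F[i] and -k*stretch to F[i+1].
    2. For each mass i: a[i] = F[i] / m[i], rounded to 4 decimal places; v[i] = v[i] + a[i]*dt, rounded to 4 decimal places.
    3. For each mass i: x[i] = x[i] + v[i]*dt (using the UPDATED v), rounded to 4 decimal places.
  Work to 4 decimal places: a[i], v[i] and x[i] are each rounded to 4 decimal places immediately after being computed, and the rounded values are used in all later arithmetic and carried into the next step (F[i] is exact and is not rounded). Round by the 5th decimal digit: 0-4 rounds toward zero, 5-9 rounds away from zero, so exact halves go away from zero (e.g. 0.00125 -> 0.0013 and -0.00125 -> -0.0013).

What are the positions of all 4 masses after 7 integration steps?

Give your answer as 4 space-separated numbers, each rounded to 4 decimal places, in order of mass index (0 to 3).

Answer: 3.2647 9.0369 10.5292 15.5046

Derivation:
Step 0: x=[5.0000 6.0000 12.0000 15.0000] v=[-1.0000 0.0000 0.0000 0.0000]
Step 1: x=[4.8400 6.2000 11.8800 15.0400] v=[-1.6000 2.0000 -1.2000 0.4000]
Step 2: x=[4.6272 6.5728 11.6592 15.1136] v=[-2.1280 3.7280 -2.2080 0.7360]
Step 3: x=[4.3733 7.0712 11.3731 15.2090] v=[-2.5389 4.9843 -2.8608 0.9542]
Step 4: x=[4.0934 7.6338 11.0684 15.3110] v=[-2.7993 5.6259 -3.0472 1.0198]
Step 5: x=[3.8043 8.1922 10.7960 15.4033] v=[-2.8912 5.5836 -2.7240 0.9228]
Step 6: x=[3.5229 8.6792 10.6037 15.4713] v=[-2.8136 4.8700 -1.9226 0.6799]
Step 7: x=[3.2647 9.0369 10.5292 15.5046] v=[-2.5823 3.5773 -0.7454 0.3329]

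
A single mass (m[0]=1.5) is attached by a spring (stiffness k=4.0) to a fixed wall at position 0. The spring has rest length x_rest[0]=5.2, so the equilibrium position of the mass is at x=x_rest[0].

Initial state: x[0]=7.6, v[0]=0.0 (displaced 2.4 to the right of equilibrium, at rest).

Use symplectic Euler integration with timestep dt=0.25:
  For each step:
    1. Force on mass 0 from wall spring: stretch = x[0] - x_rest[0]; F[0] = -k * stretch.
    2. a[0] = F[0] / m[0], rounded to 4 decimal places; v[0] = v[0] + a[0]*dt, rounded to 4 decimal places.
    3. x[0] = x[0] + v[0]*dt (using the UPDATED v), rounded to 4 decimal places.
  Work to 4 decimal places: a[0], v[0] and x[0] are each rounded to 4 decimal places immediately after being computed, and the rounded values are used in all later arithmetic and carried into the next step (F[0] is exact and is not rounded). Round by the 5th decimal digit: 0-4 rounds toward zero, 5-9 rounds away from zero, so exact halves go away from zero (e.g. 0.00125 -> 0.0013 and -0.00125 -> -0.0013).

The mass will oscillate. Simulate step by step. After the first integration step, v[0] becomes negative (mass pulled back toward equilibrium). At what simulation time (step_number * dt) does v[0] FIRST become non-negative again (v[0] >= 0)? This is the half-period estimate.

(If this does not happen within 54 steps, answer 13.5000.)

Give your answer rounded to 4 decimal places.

Answer: 2.0000

Derivation:
Step 0: x=[7.6000] v=[0.0000]
Step 1: x=[7.2000] v=[-1.6000]
Step 2: x=[6.4667] v=[-2.9333]
Step 3: x=[5.5223] v=[-3.7778]
Step 4: x=[4.5241] v=[-3.9927]
Step 5: x=[3.6386] v=[-3.5421]
Step 6: x=[3.0133] v=[-2.5012]
Step 7: x=[2.7525] v=[-1.0434]
Step 8: x=[2.8996] v=[0.5883]
First v>=0 after going negative at step 8, time=2.0000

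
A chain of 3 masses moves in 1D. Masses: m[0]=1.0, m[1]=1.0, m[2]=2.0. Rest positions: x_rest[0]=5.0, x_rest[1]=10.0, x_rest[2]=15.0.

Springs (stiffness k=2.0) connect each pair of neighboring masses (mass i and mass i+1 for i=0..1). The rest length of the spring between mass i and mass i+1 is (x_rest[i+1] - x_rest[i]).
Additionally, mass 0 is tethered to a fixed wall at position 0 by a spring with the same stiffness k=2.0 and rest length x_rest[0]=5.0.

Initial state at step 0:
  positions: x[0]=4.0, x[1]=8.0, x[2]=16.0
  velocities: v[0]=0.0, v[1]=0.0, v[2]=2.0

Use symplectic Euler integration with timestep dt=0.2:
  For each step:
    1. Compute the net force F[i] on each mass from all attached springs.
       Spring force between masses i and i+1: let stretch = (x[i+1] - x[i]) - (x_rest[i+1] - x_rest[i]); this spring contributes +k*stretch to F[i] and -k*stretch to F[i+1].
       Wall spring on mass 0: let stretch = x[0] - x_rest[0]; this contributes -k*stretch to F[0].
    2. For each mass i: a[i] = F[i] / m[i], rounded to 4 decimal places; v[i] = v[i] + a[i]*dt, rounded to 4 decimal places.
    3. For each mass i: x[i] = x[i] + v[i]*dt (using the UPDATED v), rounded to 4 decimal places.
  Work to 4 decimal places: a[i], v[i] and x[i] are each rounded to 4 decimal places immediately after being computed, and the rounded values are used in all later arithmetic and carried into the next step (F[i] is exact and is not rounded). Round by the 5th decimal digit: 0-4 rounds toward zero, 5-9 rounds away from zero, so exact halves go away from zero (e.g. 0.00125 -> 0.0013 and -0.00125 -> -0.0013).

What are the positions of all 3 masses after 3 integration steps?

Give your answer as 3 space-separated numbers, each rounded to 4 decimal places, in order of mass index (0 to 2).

Answer: 4.1216 9.7508 16.5028

Derivation:
Step 0: x=[4.0000 8.0000 16.0000] v=[0.0000 0.0000 2.0000]
Step 1: x=[4.0000 8.3200 16.2800] v=[0.0000 1.6000 1.4000]
Step 2: x=[4.0256 8.9312 16.4416] v=[0.1280 3.0560 0.8080]
Step 3: x=[4.1216 9.7508 16.5028] v=[0.4800 4.0979 0.3059]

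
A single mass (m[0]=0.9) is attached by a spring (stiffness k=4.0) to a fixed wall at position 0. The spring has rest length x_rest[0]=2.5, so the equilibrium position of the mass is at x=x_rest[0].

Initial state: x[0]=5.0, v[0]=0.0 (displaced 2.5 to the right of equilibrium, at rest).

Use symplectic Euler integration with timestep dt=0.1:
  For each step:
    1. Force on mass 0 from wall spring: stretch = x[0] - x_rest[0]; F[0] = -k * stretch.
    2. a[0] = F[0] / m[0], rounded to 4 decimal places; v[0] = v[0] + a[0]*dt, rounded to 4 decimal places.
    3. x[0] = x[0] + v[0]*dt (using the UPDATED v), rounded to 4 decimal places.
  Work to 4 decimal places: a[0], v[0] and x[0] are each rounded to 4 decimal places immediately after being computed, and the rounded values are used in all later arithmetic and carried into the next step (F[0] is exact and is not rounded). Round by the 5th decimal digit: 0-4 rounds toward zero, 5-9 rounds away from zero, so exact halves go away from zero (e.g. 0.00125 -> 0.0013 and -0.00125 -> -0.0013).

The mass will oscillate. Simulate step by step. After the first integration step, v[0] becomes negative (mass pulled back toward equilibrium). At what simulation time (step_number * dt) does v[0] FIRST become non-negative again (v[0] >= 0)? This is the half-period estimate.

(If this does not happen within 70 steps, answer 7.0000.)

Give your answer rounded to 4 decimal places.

Answer: 1.5000

Derivation:
Step 0: x=[5.0000] v=[0.0000]
Step 1: x=[4.8889] v=[-1.1111]
Step 2: x=[4.6716] v=[-2.1728]
Step 3: x=[4.3578] v=[-3.1380]
Step 4: x=[3.9614] v=[-3.9637]
Step 5: x=[3.5001] v=[-4.6132]
Step 6: x=[2.9943] v=[-5.0577]
Step 7: x=[2.4666] v=[-5.2774]
Step 8: x=[1.9403] v=[-5.2626]
Step 9: x=[1.4389] v=[-5.0138]
Step 10: x=[0.9847] v=[-4.5422]
Step 11: x=[0.5978] v=[-3.8687]
Step 12: x=[0.2955] v=[-3.0233]
Step 13: x=[0.0912] v=[-2.0435]
Step 14: x=[-0.0061] v=[-0.9729]
Step 15: x=[0.0080] v=[0.1409]
First v>=0 after going negative at step 15, time=1.5000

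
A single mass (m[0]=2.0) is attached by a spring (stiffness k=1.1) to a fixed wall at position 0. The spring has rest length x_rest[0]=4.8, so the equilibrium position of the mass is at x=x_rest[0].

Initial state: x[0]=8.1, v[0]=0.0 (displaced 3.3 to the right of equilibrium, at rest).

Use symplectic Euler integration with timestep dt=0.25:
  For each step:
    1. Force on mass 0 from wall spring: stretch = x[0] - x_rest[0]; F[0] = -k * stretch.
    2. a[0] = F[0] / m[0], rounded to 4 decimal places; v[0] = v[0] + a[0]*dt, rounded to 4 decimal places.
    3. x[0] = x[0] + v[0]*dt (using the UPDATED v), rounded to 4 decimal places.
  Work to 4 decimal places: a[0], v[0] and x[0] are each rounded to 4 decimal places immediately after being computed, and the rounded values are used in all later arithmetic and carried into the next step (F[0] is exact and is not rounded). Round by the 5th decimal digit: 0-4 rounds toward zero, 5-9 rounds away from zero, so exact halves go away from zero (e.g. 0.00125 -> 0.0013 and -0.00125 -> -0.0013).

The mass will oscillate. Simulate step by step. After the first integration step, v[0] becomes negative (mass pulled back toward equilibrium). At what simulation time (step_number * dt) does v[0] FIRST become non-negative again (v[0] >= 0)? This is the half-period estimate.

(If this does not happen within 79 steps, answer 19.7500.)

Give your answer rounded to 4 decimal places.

Step 0: x=[8.1000] v=[0.0000]
Step 1: x=[7.9866] v=[-0.4538]
Step 2: x=[7.7636] v=[-0.8920]
Step 3: x=[7.4387] v=[-1.2995]
Step 4: x=[7.0231] v=[-1.6623]
Step 5: x=[6.5311] v=[-1.9680]
Step 6: x=[5.9796] v=[-2.2060]
Step 7: x=[5.3876] v=[-2.3682]
Step 8: x=[4.7754] v=[-2.4490]
Step 9: x=[4.1640] v=[-2.4456]
Step 10: x=[3.5745] v=[-2.3582]
Step 11: x=[3.0271] v=[-2.1897]
Step 12: x=[2.5406] v=[-1.9459]
Step 13: x=[2.1318] v=[-1.6352]
Step 14: x=[1.8147] v=[-1.2683]
Step 15: x=[1.6003] v=[-0.8578]
Step 16: x=[1.4958] v=[-0.4179]
Step 17: x=[1.5049] v=[0.0364]
First v>=0 after going negative at step 17, time=4.2500

Answer: 4.2500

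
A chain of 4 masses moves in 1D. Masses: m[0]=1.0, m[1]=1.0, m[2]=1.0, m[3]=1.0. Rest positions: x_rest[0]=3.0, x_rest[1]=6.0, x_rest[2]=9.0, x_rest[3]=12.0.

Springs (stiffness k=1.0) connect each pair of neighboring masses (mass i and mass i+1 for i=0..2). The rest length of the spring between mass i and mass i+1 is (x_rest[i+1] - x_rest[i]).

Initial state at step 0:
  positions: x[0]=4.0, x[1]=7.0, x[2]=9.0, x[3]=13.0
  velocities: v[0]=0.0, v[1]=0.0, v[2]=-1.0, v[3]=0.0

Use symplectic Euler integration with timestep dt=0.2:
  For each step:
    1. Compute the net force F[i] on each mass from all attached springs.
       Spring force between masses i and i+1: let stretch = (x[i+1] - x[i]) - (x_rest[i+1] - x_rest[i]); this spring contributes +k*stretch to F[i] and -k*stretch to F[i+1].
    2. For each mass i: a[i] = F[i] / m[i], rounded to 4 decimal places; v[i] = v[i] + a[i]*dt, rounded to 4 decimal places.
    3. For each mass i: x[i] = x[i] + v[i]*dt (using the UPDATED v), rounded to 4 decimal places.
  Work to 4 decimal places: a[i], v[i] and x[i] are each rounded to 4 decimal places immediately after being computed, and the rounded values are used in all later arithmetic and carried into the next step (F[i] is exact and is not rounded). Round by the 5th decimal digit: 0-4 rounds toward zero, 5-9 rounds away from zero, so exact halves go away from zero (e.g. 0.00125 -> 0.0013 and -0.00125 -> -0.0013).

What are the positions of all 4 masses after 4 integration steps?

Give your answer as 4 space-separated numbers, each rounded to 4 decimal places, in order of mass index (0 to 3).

Step 0: x=[4.0000 7.0000 9.0000 13.0000] v=[0.0000 0.0000 -1.0000 0.0000]
Step 1: x=[4.0000 6.9600 8.8800 12.9600] v=[0.0000 -0.2000 -0.6000 -0.2000]
Step 2: x=[3.9984 6.8784 8.8464 12.8768] v=[-0.0080 -0.4080 -0.1680 -0.4160]
Step 3: x=[3.9920 6.7603 8.8953 12.7524] v=[-0.0320 -0.5904 0.2445 -0.6221]
Step 4: x=[3.9763 6.6169 9.0131 12.5937] v=[-0.0783 -0.7171 0.5889 -0.7935]

Answer: 3.9763 6.6169 9.0131 12.5937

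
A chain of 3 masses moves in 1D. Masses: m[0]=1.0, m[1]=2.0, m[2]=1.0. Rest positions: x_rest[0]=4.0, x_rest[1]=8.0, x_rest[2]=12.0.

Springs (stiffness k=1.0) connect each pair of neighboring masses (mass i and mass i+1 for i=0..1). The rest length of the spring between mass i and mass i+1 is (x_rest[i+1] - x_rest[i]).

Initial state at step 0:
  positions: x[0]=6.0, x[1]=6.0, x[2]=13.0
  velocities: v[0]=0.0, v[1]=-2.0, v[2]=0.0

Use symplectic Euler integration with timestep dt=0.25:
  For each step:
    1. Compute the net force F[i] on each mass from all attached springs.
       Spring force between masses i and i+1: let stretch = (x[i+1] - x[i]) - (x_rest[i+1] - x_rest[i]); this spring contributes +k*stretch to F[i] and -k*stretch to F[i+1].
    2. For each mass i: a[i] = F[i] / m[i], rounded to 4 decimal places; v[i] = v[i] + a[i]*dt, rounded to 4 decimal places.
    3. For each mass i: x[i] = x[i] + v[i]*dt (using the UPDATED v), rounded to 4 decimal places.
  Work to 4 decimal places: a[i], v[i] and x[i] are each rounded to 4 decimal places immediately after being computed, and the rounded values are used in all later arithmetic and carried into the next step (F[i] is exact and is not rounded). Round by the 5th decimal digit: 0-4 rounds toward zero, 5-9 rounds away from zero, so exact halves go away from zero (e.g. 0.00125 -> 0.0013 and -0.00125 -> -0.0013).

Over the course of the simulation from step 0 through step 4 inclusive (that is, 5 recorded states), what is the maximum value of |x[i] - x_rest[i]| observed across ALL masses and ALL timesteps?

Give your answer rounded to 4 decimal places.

Answer: 2.3398

Derivation:
Step 0: x=[6.0000 6.0000 13.0000] v=[0.0000 -2.0000 0.0000]
Step 1: x=[5.7500 5.7188 12.8125] v=[-1.0000 -1.1250 -0.7500]
Step 2: x=[5.2481 5.6602 12.4317] v=[-2.0078 -0.2344 -1.5234]
Step 3: x=[4.5219 5.8003 11.8776] v=[-2.9048 0.5605 -2.2163]
Step 4: x=[3.6256 6.0904 11.1937] v=[-3.5852 1.1604 -2.7356]
Max displacement = 2.3398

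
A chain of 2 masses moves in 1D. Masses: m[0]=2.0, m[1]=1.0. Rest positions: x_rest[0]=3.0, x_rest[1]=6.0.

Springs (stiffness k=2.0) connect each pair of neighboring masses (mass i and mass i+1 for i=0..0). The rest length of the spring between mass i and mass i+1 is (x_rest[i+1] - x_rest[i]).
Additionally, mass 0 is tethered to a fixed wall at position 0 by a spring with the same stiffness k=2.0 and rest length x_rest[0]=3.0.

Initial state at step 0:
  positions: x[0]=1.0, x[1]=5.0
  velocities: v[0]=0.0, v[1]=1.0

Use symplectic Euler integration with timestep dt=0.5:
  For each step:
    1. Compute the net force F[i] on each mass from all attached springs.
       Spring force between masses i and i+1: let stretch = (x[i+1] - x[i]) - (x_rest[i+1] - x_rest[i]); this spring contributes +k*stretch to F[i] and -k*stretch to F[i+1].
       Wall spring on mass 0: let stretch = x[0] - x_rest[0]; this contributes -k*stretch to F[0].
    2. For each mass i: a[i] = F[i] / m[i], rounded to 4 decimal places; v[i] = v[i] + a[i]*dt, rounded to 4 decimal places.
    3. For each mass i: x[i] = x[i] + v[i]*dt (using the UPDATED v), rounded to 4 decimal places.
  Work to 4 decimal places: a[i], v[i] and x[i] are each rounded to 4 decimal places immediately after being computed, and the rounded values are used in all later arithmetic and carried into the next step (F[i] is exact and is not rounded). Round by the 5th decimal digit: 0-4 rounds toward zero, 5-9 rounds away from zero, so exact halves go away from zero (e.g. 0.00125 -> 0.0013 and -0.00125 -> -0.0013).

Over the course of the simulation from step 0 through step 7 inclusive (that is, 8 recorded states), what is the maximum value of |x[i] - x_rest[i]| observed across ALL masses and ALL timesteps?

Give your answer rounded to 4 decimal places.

Step 0: x=[1.0000 5.0000] v=[0.0000 1.0000]
Step 1: x=[1.7500 5.0000] v=[1.5000 0.0000]
Step 2: x=[2.8750 4.8750] v=[2.2500 -0.2500]
Step 3: x=[3.7813 5.2500] v=[1.8125 0.7500]
Step 4: x=[4.1094 6.3907] v=[0.6562 2.2813]
Step 5: x=[3.9805 7.8907] v=[-0.2579 3.0000]
Step 6: x=[3.8340 8.9356] v=[-0.2931 2.0898]
Step 7: x=[4.0044 8.9297] v=[0.3407 -0.0118]
Max displacement = 2.9356

Answer: 2.9356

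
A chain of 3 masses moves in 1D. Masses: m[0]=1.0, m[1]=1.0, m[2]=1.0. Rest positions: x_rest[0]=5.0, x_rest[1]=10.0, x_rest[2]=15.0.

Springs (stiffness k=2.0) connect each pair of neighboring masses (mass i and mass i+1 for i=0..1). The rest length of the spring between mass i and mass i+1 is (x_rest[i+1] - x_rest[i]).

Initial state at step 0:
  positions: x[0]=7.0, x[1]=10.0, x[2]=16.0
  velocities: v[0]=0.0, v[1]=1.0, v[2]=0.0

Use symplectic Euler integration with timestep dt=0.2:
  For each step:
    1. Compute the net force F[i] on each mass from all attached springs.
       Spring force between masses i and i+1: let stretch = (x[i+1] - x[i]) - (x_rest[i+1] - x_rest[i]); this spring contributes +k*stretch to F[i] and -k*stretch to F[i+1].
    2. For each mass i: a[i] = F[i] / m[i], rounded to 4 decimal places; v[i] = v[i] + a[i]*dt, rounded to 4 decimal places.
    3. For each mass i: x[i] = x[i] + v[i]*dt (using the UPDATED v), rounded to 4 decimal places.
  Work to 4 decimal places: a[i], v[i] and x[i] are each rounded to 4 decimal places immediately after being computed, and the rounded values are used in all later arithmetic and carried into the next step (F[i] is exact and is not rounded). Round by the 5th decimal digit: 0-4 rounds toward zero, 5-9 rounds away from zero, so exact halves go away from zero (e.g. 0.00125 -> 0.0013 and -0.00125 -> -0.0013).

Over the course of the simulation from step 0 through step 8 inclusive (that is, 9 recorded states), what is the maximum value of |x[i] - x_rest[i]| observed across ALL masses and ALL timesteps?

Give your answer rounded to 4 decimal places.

Step 0: x=[7.0000 10.0000 16.0000] v=[0.0000 1.0000 0.0000]
Step 1: x=[6.8400 10.4400 15.9200] v=[-0.8000 2.2000 -0.4000]
Step 2: x=[6.5680 11.0304 15.8016] v=[-1.3600 2.9520 -0.5920]
Step 3: x=[6.2530 11.6455 15.7015] v=[-1.5750 3.0755 -0.5005]
Step 4: x=[5.9694 12.1537 15.6769] v=[-1.4180 2.5409 -0.1229]
Step 5: x=[5.7805 12.4490 15.7705] v=[-0.9443 1.4765 0.4678]
Step 6: x=[5.7251 12.4765 15.9983] v=[-0.2769 0.1377 1.1392]
Step 7: x=[5.8098 12.2457 16.3444] v=[0.4237 -1.1541 1.7305]
Step 8: x=[6.0094 11.8279 16.7626] v=[0.9981 -2.0890 2.0910]
Max displacement = 2.4765

Answer: 2.4765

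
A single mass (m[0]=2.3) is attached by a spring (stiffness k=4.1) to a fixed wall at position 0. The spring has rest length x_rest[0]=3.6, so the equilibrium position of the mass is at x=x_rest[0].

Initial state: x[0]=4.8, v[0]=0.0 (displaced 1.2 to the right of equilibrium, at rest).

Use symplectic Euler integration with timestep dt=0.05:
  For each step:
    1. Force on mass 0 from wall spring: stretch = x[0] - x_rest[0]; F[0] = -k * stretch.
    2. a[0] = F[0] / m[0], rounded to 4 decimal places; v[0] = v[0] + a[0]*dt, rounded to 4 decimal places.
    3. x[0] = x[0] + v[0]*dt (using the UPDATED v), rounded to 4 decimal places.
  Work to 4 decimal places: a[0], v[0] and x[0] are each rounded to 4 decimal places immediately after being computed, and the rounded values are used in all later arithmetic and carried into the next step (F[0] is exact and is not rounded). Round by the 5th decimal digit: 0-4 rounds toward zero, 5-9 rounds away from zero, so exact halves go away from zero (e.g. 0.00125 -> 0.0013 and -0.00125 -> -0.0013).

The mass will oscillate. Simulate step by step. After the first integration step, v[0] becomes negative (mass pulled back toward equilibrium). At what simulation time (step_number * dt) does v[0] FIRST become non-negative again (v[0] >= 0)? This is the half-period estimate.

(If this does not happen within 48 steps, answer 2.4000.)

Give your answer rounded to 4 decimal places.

Step 0: x=[4.8000] v=[0.0000]
Step 1: x=[4.7947] v=[-0.1070]
Step 2: x=[4.7840] v=[-0.2135]
Step 3: x=[4.7681] v=[-0.3190]
Step 4: x=[4.7469] v=[-0.4231]
Step 5: x=[4.7206] v=[-0.5253]
Step 6: x=[4.6893] v=[-0.6252]
Step 7: x=[4.6532] v=[-0.7223]
Step 8: x=[4.6124] v=[-0.8162]
Step 9: x=[4.5671] v=[-0.9064]
Step 10: x=[4.5175] v=[-0.9926]
Step 11: x=[4.4638] v=[-1.0744]
Step 12: x=[4.4062] v=[-1.1514]
Step 13: x=[4.3450] v=[-1.2233]
Step 14: x=[4.2805] v=[-1.2897]
Step 15: x=[4.2130] v=[-1.3504]
Step 16: x=[4.1428] v=[-1.4050]
Step 17: x=[4.0701] v=[-1.4534]
Step 18: x=[3.9953] v=[-1.4953]
Step 19: x=[3.9188] v=[-1.5305]
Step 20: x=[3.8409] v=[-1.5589]
Step 21: x=[3.7619] v=[-1.5804]
Step 22: x=[3.6822] v=[-1.5948]
Step 23: x=[3.6021] v=[-1.6021]
Step 24: x=[3.5220] v=[-1.6023]
Step 25: x=[3.4422] v=[-1.5954]
Step 26: x=[3.3631] v=[-1.5813]
Step 27: x=[3.2851] v=[-1.5602]
Step 28: x=[3.2085] v=[-1.5321]
Step 29: x=[3.1336] v=[-1.4972]
Step 30: x=[3.0608] v=[-1.4556]
Step 31: x=[2.9904] v=[-1.4075]
Step 32: x=[2.9227] v=[-1.3532]
Step 33: x=[2.8581] v=[-1.2928]
Step 34: x=[2.7968] v=[-1.2267]
Step 35: x=[2.7390] v=[-1.1551]
Step 36: x=[2.6851] v=[-1.0784]
Step 37: x=[2.6353] v=[-0.9969]
Step 38: x=[2.5898] v=[-0.9109]
Step 39: x=[2.5488] v=[-0.8209]
Step 40: x=[2.5124] v=[-0.7272]
Step 41: x=[2.4809] v=[-0.6303]
Step 42: x=[2.4544] v=[-0.5306]
Step 43: x=[2.4330] v=[-0.4285]
Step 44: x=[2.4168] v=[-0.3245]
Step 45: x=[2.4059] v=[-0.2190]
Step 46: x=[2.4003] v=[-0.1126]
Step 47: x=[2.4000] v=[-0.0057]
Step 48: x=[2.4051] v=[0.1013]
First v>=0 after going negative at step 48, time=2.4000

Answer: 2.4000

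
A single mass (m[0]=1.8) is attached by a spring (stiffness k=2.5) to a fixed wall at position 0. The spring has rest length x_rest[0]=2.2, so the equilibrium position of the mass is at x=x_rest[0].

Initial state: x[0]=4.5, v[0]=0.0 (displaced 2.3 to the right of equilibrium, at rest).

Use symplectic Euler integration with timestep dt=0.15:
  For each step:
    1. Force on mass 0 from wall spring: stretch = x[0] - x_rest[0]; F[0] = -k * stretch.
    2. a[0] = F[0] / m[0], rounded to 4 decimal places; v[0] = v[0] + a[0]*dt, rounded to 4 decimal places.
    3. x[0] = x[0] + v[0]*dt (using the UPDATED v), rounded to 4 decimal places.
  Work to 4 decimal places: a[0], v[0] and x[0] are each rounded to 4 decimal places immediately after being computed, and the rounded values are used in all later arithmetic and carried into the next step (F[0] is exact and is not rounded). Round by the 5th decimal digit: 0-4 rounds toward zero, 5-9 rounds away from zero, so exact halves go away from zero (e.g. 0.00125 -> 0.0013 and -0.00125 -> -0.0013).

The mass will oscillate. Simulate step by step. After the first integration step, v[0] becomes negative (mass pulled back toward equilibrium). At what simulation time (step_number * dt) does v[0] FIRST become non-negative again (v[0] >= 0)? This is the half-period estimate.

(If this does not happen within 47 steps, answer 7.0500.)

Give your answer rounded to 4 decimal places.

Step 0: x=[4.5000] v=[0.0000]
Step 1: x=[4.4281] v=[-0.4792]
Step 2: x=[4.2866] v=[-0.9434]
Step 3: x=[4.0799] v=[-1.3781]
Step 4: x=[3.8144] v=[-1.7698]
Step 5: x=[3.4985] v=[-2.1061]
Step 6: x=[3.1420] v=[-2.3766]
Step 7: x=[2.7561] v=[-2.5728]
Step 8: x=[2.3528] v=[-2.6887]
Step 9: x=[1.9447] v=[-2.7205]
Step 10: x=[1.5446] v=[-2.6673]
Step 11: x=[1.1650] v=[-2.5308]
Step 12: x=[0.8177] v=[-2.3152]
Step 13: x=[0.5136] v=[-2.0272]
Step 14: x=[0.2622] v=[-1.6759]
Step 15: x=[0.0714] v=[-1.2722]
Step 16: x=[-0.0529] v=[-0.8287]
Step 17: x=[-0.1068] v=[-0.3594]
Step 18: x=[-0.0886] v=[0.1212]
First v>=0 after going negative at step 18, time=2.7000

Answer: 2.7000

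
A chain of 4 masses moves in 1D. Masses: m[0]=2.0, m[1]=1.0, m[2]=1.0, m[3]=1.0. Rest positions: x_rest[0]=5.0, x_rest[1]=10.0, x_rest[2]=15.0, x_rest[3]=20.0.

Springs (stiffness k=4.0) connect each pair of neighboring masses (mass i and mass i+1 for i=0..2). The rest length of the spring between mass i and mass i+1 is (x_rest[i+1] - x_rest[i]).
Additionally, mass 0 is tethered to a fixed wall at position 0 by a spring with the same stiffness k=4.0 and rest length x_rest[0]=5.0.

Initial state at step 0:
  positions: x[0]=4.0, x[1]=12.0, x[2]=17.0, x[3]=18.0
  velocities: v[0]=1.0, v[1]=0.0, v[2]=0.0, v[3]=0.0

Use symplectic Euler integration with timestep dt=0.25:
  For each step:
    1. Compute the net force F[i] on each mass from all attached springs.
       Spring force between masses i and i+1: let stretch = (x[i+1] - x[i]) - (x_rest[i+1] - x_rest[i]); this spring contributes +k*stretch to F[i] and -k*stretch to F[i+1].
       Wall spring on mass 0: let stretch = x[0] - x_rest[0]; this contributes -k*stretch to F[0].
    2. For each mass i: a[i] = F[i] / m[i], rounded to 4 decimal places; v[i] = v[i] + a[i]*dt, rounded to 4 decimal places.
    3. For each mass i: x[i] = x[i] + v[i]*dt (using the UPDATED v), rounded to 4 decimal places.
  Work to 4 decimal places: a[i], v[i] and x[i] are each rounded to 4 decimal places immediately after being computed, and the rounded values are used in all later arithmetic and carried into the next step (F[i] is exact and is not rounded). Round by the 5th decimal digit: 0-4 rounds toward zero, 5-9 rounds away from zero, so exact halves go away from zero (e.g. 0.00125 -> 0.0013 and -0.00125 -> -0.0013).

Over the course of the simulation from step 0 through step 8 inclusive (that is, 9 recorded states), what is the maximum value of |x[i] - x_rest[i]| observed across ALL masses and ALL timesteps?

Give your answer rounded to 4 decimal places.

Answer: 2.3759

Derivation:
Step 0: x=[4.0000 12.0000 17.0000 18.0000] v=[1.0000 0.0000 0.0000 0.0000]
Step 1: x=[4.7500 11.2500 16.0000 19.0000] v=[3.0000 -3.0000 -4.0000 4.0000]
Step 2: x=[5.7188 10.0625 14.5625 20.5000] v=[3.8750 -4.7500 -5.7500 6.0000]
Step 3: x=[6.5157 8.9141 13.4844 21.7656] v=[3.1875 -4.5937 -4.3125 5.0625]
Step 4: x=[6.7979 8.3087 13.3340 22.2109] v=[1.1289 -2.4218 -0.6016 1.7813]
Step 5: x=[6.4192 8.5819 14.1465 21.6870] v=[-1.5147 1.0927 3.2500 -2.0956]
Step 6: x=[5.5085 9.7056 15.4530 20.5280] v=[-3.6430 4.4946 5.2259 -4.6361]
Step 7: x=[4.4338 11.2168 16.5914 19.3502] v=[-4.2987 6.0449 4.5535 -4.7111]
Step 8: x=[3.6528 12.3759 17.0758 18.7327] v=[-3.1241 4.6365 1.9377 -2.4699]
Max displacement = 2.3759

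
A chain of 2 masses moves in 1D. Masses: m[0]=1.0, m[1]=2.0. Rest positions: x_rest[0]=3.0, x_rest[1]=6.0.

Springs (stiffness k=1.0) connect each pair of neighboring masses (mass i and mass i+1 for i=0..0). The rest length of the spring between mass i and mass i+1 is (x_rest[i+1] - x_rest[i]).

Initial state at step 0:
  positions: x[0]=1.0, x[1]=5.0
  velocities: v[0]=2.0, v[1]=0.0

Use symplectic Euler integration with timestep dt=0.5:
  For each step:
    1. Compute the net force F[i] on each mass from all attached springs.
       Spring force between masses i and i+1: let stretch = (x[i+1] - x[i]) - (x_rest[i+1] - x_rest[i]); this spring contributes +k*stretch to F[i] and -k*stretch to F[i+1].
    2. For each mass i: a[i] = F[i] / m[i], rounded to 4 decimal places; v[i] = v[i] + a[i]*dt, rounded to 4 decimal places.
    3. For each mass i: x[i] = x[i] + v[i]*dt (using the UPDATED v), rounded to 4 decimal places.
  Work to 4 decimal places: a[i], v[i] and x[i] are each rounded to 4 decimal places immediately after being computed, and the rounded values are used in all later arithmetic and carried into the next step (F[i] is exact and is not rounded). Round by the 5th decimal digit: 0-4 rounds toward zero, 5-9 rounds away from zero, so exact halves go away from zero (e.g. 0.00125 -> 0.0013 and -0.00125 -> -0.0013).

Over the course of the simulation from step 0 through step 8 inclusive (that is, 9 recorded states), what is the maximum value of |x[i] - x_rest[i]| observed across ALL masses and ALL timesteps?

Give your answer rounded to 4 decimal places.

Answer: 2.0766

Derivation:
Step 0: x=[1.0000 5.0000] v=[2.0000 0.0000]
Step 1: x=[2.2500 4.8750] v=[2.5000 -0.2500]
Step 2: x=[3.4063 4.7969] v=[2.3125 -0.1563]
Step 3: x=[4.1602 4.9200] v=[1.5078 0.2461]
Step 4: x=[4.3541 5.3231] v=[0.3877 0.8062]
Step 5: x=[4.0402 5.9801] v=[-0.6278 1.3140]
Step 6: x=[3.4613 6.7697] v=[-1.1579 1.5791]
Step 7: x=[2.9595 7.5207] v=[-1.0037 1.5020]
Step 8: x=[2.8480 8.0766] v=[-0.2231 1.1117]
Max displacement = 2.0766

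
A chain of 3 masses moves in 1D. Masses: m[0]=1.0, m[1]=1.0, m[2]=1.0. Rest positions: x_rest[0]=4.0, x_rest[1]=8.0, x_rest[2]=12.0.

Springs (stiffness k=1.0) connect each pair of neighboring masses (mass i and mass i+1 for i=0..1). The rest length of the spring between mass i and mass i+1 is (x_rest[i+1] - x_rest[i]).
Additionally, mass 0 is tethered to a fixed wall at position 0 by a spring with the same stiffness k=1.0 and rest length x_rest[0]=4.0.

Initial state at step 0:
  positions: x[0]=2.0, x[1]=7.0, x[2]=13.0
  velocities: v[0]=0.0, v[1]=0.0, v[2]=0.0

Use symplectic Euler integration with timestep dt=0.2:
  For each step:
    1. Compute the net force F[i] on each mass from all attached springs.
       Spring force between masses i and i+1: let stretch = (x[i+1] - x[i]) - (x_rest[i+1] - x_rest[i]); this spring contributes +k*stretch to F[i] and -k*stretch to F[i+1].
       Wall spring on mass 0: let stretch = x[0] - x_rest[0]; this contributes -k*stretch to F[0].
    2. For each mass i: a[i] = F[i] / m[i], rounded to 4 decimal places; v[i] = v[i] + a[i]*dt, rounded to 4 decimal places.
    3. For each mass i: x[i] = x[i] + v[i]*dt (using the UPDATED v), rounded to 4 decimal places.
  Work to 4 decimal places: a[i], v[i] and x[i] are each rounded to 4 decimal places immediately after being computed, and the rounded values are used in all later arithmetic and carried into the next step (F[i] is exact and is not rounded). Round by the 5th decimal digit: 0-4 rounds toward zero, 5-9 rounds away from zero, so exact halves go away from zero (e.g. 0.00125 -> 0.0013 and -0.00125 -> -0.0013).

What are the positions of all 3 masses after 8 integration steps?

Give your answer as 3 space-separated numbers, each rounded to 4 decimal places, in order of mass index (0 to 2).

Answer: 4.8844 8.1096 11.0148

Derivation:
Step 0: x=[2.0000 7.0000 13.0000] v=[0.0000 0.0000 0.0000]
Step 1: x=[2.1200 7.0400 12.9200] v=[0.6000 0.2000 -0.4000]
Step 2: x=[2.3520 7.1184 12.7648] v=[1.1600 0.3920 -0.7760]
Step 3: x=[2.6806 7.2320 12.5437] v=[1.6429 0.5680 -1.1053]
Step 4: x=[3.0840 7.3760 12.2702] v=[2.0171 0.7201 -1.3676]
Step 5: x=[3.5357 7.5441 11.9609] v=[2.2587 0.8405 -1.5464]
Step 6: x=[4.0063 7.7285 11.6349] v=[2.3532 0.9222 -1.6298]
Step 7: x=[4.4656 7.9203 11.3127] v=[2.2964 0.9590 -1.6111]
Step 8: x=[4.8844 8.1096 11.0148] v=[2.0942 0.9465 -1.4896]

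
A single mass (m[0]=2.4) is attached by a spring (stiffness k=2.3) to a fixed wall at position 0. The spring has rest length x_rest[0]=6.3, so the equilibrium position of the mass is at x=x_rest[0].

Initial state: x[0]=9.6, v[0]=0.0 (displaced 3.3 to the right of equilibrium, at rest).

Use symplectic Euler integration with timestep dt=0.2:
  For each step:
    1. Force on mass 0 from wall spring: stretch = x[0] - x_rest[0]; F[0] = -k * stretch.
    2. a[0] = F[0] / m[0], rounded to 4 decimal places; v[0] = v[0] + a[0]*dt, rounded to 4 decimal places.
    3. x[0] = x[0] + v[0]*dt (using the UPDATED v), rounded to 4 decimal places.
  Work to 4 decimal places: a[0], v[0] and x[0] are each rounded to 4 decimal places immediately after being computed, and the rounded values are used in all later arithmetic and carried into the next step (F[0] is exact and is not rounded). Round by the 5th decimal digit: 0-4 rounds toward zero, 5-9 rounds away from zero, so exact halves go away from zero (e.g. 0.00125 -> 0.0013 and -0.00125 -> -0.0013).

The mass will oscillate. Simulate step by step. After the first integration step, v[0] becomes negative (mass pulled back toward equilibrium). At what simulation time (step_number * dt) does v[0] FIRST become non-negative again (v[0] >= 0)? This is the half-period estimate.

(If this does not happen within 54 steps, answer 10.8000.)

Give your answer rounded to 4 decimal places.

Answer: 3.4000

Derivation:
Step 0: x=[9.6000] v=[0.0000]
Step 1: x=[9.4735] v=[-0.6325]
Step 2: x=[9.2253] v=[-1.2408]
Step 3: x=[8.8650] v=[-1.8015]
Step 4: x=[8.4064] v=[-2.2931]
Step 5: x=[7.8670] v=[-2.6968]
Step 6: x=[7.2676] v=[-2.9971]
Step 7: x=[6.6311] v=[-3.1826]
Step 8: x=[5.9819] v=[-3.2461]
Step 9: x=[5.3449] v=[-3.1851]
Step 10: x=[4.7445] v=[-3.0020]
Step 11: x=[4.2037] v=[-2.7039]
Step 12: x=[3.7433] v=[-2.3021]
Step 13: x=[3.3809] v=[-1.8121]
Step 14: x=[3.1304] v=[-1.2526]
Step 15: x=[3.0014] v=[-0.6451]
Step 16: x=[2.9988] v=[-0.0129]
Step 17: x=[3.1228] v=[0.6198]
First v>=0 after going negative at step 17, time=3.4000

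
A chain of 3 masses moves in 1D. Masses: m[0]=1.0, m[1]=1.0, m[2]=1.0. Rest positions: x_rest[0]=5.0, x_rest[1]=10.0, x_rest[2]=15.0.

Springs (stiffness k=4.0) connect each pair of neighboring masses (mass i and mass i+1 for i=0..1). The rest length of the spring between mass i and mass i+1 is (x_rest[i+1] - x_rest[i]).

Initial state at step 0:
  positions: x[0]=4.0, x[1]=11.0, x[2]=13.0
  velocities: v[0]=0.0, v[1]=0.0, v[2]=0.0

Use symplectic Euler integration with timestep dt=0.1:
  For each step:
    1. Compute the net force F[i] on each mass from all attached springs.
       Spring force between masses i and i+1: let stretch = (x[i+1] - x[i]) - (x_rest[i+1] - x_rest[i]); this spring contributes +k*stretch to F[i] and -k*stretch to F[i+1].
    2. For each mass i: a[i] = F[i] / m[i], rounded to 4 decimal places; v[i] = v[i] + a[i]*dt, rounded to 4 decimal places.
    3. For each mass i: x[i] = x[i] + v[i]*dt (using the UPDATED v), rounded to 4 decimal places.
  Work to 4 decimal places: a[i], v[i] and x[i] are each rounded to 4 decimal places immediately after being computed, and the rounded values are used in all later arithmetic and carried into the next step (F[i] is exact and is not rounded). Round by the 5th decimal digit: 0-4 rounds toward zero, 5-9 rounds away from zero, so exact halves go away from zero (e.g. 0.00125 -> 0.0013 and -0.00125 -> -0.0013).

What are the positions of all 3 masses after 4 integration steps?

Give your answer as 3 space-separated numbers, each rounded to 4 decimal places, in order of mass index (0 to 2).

Answer: 4.6417 9.3402 14.0182

Derivation:
Step 0: x=[4.0000 11.0000 13.0000] v=[0.0000 0.0000 0.0000]
Step 1: x=[4.0800 10.8000 13.1200] v=[0.8000 -2.0000 1.2000]
Step 2: x=[4.2288 10.4240 13.3472] v=[1.4880 -3.7600 2.2720]
Step 3: x=[4.4254 9.9171 13.6575] v=[1.9661 -5.0688 3.1027]
Step 4: x=[4.6417 9.3402 14.0182] v=[2.1628 -5.7693 3.6065]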